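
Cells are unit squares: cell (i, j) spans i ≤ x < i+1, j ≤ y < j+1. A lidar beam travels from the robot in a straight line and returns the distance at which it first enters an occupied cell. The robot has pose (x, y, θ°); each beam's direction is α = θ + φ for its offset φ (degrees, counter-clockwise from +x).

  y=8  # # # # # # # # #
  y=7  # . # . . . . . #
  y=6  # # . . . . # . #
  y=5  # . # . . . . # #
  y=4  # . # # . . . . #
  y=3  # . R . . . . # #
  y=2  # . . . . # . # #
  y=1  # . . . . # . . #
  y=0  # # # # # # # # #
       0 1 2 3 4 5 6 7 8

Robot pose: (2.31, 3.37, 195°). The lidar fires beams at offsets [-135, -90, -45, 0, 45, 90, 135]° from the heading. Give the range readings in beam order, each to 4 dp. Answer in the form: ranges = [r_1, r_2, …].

beam 1: φ=-135°, α=60°
  d=(0.5000,0.8660)  start (2,3)  tX=1.3800 tY=0.7275  stride 1/|dx|=2.0000 1/|dy|=1.1547
    cross y-line → (2,4), t=0.7275 (wall)
  → r_1 = 0.7275
beam 2: φ=-90°, α=105°
  d=(-0.2588,0.9659)  start (2,3)  tX=1.1977 tY=0.6522  stride 1/|dx|=3.8637 1/|dy|=1.0353
    cross y-line → (2,4), t=0.6522 (wall)
  → r_2 = 0.6522
beam 3: φ=-45°, α=150°
  d=(-0.8660,0.5000)  start (2,3)  tX=0.3580 tY=1.2600  stride 1/|dx|=1.1547 1/|dy|=2.0000
    cross x-line → (1,3), t=0.3580
    cross y-line → (1,4), t=1.2600
    cross x-line → (0,4), t=1.5127 (wall)
  → r_3 = 1.5127
beam 4: φ=0°, α=195°
  d=(-0.9659,-0.2588)  start (2,3)  tX=0.3209 tY=1.4296  stride 1/|dx|=1.0353 1/|dy|=3.8637
    cross x-line → (1,3), t=0.3209
    cross x-line → (0,3), t=1.3562 (wall)
  → r_4 = 1.3562
beam 5: φ=45°, α=240°
  d=(-0.5000,-0.8660)  start (2,3)  tX=0.6200 tY=0.4272  stride 1/|dx|=2.0000 1/|dy|=1.1547
    cross y-line → (2,2), t=0.4272
    cross x-line → (1,2), t=0.6200
    cross y-line → (1,1), t=1.5819
    cross x-line → (0,1), t=2.6200 (wall)
  → r_5 = 2.6200
beam 6: φ=90°, α=285°
  d=(0.2588,-0.9659)  start (2,3)  tX=2.6660 tY=0.3831  stride 1/|dx|=3.8637 1/|dy|=1.0353
    cross y-line → (2,2), t=0.3831
    cross y-line → (2,1), t=1.4183
    cross y-line → (2,0), t=2.4536 (wall)
  → r_6 = 2.4536
beam 7: φ=135°, α=330°
  d=(0.8660,-0.5000)  start (2,3)  tX=0.7967 tY=0.7400  stride 1/|dx|=1.1547 1/|dy|=2.0000
    cross y-line → (2,2), t=0.7400
    cross x-line → (3,2), t=0.7967
    cross x-line → (4,2), t=1.9514
    cross y-line → (4,1), t=2.7400
    cross x-line → (5,1), t=3.1061 (wall)
  → r_7 = 3.1061

ranges = [0.7275, 0.6522, 1.5127, 1.3562, 2.6200, 2.4536, 3.1061]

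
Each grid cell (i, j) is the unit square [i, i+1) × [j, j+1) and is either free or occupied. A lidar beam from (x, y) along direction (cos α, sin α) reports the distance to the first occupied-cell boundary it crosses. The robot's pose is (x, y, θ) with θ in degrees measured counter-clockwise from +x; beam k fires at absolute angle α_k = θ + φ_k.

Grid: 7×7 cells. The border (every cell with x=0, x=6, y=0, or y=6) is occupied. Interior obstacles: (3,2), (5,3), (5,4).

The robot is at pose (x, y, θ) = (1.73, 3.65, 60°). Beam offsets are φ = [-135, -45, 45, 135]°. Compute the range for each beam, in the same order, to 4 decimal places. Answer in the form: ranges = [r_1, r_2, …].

beam 1: φ=-135°, α=285°
  d=(0.2588,-0.9659)  start (1,3)  tX=1.0432 tY=0.6729  stride 1/|dx|=3.8637 1/|dy|=1.0353
    cross y-line → (1,2), t=0.6729
    cross x-line → (2,2), t=1.0432
    cross y-line → (2,1), t=1.7082
    cross y-line → (2,0), t=2.7435 (wall)
  → r_1 = 2.7435
beam 2: φ=-45°, α=15°
  d=(0.9659,0.2588)  start (1,3)  tX=0.2795 tY=1.3523  stride 1/|dx|=1.0353 1/|dy|=3.8637
    cross x-line → (2,3), t=0.2795
    cross x-line → (3,3), t=1.3148
    cross y-line → (3,4), t=1.3523
    cross x-line → (4,4), t=2.3501
    cross x-line → (5,4), t=3.3854 (wall)
  → r_2 = 3.3854
beam 3: φ=45°, α=105°
  d=(-0.2588,0.9659)  start (1,3)  tX=2.8205 tY=0.3623  stride 1/|dx|=3.8637 1/|dy|=1.0353
    cross y-line → (1,4), t=0.3623
    cross y-line → (1,5), t=1.3976
    cross y-line → (1,6), t=2.4329 (wall)
  → r_3 = 2.4329
beam 4: φ=135°, α=195°
  d=(-0.9659,-0.2588)  start (1,3)  tX=0.7558 tY=2.5114  stride 1/|dx|=1.0353 1/|dy|=3.8637
    cross x-line → (0,3), t=0.7558 (wall)
  → r_4 = 0.7558

ranges = [2.7435, 3.3854, 2.4329, 0.7558]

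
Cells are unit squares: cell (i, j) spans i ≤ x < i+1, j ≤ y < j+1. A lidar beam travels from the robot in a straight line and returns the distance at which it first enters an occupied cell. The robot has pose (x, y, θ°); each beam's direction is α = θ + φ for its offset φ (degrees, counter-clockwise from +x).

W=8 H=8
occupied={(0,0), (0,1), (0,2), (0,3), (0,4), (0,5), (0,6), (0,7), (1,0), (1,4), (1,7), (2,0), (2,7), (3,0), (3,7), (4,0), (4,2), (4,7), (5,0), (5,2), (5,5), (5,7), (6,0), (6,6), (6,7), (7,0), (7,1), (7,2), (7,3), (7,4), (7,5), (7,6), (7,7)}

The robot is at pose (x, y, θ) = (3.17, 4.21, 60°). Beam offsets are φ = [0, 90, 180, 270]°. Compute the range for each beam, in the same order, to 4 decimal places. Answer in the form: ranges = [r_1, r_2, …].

ranges = [3.2216, 1.3510, 3.7066, 2.4200]

beam 1: φ=0°, α=60°
  direction (0.5000, 0.8660); cell (3,4); t to first gridline: x 1.6600, y 0.9122 (then +2.0000 / +1.1547)
    (3,5) via y @ 0.9122
    (4,5) via x @ 1.6600
    (4,6) via y @ 2.0669
    (4,7) via y @ 3.2216  # hit
  → r_1 = 3.2216
beam 2: φ=90°, α=150°
  direction (-0.8660, 0.5000); cell (3,4); t to first gridline: x 0.1963, y 1.5800 (then +1.1547 / +2.0000)
    (2,4) via x @ 0.1963
    (1,4) via x @ 1.3510  # hit
  → r_2 = 1.3510
beam 3: φ=180°, α=240°
  direction (-0.5000, -0.8660); cell (3,4); t to first gridline: x 0.3400, y 0.2425 (then +2.0000 / +1.1547)
    (3,3) via y @ 0.2425
    (2,3) via x @ 0.3400
    (2,2) via y @ 1.3972
    (1,2) via x @ 2.3400
    (1,1) via y @ 2.5519
    (1,0) via y @ 3.7066  # hit
  → r_3 = 3.7066
beam 4: φ=270°, α=330°
  direction (0.8660, -0.5000); cell (3,4); t to first gridline: x 0.9584, y 0.4200 (then +1.1547 / +2.0000)
    (3,3) via y @ 0.4200
    (4,3) via x @ 0.9584
    (5,3) via x @ 2.1131
    (5,2) via y @ 2.4200  # hit
  → r_4 = 2.4200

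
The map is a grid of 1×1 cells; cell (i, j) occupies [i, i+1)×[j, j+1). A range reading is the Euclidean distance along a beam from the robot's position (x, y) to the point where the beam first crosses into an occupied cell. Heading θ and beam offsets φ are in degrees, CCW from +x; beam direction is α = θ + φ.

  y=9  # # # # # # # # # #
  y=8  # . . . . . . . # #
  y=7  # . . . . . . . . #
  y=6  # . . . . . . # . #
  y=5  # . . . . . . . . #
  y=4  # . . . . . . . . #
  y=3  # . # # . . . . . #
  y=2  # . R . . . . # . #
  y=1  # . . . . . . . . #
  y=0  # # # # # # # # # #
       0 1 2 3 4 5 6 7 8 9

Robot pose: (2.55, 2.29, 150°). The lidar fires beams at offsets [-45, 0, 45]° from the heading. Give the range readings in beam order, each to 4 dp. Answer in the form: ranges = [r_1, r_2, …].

beam 1: φ=-45°, α=105°
  dir = (cos 105°, sin 105°) = (-0.2588, 0.9659); from cell (2,2)
  next x-line at t=2.1250, next y-line at t=0.7350; Δt_x=3.8637, Δt_y=1.0353
    y: enter (2,3) at t=0.7350 ← occupied
  → r_1 = 0.7350
beam 2: φ=0°, α=150°
  dir = (cos 150°, sin 150°) = (-0.8660, 0.5000); from cell (2,2)
  next x-line at t=0.6351, next y-line at t=1.4200; Δt_x=1.1547, Δt_y=2.0000
    x: enter (1,2) at t=0.6351
    y: enter (1,3) at t=1.4200
    x: enter (0,3) at t=1.7898 ← occupied
  → r_2 = 1.7898
beam 3: φ=45°, α=195°
  dir = (cos 195°, sin 195°) = (-0.9659, -0.2588); from cell (2,2)
  next x-line at t=0.5694, next y-line at t=1.1205; Δt_x=1.0353, Δt_y=3.8637
    x: enter (1,2) at t=0.5694
    y: enter (1,1) at t=1.1205
    x: enter (0,1) at t=1.6047 ← occupied
  → r_3 = 1.6047

ranges = [0.7350, 1.7898, 1.6047]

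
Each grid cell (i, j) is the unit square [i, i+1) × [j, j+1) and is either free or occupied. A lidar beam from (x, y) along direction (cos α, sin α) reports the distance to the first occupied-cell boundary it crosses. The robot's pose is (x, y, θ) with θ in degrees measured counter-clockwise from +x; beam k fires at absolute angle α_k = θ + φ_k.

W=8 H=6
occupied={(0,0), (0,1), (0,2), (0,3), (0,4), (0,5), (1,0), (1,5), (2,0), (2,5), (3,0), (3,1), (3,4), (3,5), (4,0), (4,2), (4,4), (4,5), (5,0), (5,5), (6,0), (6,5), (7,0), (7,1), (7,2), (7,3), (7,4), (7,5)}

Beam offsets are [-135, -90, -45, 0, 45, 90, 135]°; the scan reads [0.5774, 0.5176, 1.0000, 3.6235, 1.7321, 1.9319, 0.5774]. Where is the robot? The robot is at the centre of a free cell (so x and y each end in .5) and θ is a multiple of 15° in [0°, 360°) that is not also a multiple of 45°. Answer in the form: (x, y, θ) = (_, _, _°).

Enumerate (i+0.5, j+0.5, θ) over the 20 free cells and 16 admissible headings. For each, cast all 7 beams and compare to the given ranges.
  (3.5, 2.5, 105°): beam 3 = 1.7321 ≠ 1.0000 ✗
  (6.5, 3.5, 255°): beam 1 = 1.7321 ≠ 0.5774 ✗
  (2.5, 1.5, 240°): beam 1 = 3.6235 ≠ 0.5774 ✗
  (1.5, 1.5, 60°): beam 1 = 0.5176 ≠ 0.5774 ✗
  (1.5, 2.5, 330°): beam 1 = 0.5176 ≠ 0.5774 ✗
  …
  (6.5, 1.5, 105°): r_1=0.5774, r_2=0.5176, r_3=1.0000, r_4=3.6235, r_5=1.7321, r_6=1.9319, r_7=0.5774 — all match ✓
Unique over the lattice → pose = (6.5, 1.5, 105°).

(x, y, θ) = (6.5, 1.5, 105°)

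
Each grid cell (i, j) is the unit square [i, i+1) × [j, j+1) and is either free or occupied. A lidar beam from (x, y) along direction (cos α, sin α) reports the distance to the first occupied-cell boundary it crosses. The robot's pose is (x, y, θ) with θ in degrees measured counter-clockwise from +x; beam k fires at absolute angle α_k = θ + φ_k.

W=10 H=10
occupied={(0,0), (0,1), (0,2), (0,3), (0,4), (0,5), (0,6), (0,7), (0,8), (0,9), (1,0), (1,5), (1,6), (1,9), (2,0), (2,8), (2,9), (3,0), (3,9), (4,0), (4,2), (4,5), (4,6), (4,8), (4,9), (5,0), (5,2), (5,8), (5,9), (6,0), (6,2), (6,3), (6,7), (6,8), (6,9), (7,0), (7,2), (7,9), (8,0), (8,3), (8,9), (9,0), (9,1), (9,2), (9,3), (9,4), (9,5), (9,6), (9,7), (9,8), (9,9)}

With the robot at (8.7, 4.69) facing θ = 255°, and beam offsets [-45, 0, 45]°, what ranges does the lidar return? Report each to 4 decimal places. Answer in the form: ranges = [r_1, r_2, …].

ranges = [1.9630, 0.7143, 0.6000]

beam 1: φ=-45°, α=210°
  dir = (cos 210°, sin 210°) = (-0.8660, -0.5000); from cell (8,4)
  next x-line at t=0.8083, next y-line at t=1.3800; Δt_x=1.1547, Δt_y=2.0000
    x: enter (7,4) at t=0.8083
    y: enter (7,3) at t=1.3800
    x: enter (6,3) at t=1.9630 ← occupied
  → r_1 = 1.9630
beam 2: φ=0°, α=255°
  dir = (cos 255°, sin 255°) = (-0.2588, -0.9659); from cell (8,4)
  next x-line at t=2.7046, next y-line at t=0.7143; Δt_x=3.8637, Δt_y=1.0353
    y: enter (8,3) at t=0.7143 ← occupied
  → r_2 = 0.7143
beam 3: φ=45°, α=300°
  dir = (cos 300°, sin 300°) = (0.5000, -0.8660); from cell (8,4)
  next x-line at t=0.6000, next y-line at t=0.7967; Δt_x=2.0000, Δt_y=1.1547
    x: enter (9,4) at t=0.6000 ← occupied
  → r_3 = 0.6000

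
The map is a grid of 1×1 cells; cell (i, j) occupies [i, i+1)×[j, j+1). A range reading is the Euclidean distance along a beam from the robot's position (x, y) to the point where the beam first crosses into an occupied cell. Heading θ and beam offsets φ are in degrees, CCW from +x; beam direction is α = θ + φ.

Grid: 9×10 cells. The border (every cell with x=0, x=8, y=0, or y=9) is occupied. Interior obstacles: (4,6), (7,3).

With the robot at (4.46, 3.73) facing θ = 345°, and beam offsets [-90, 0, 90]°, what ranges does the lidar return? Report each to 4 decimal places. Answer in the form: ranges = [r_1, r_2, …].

ranges = [2.8263, 2.6296, 5.4559]

beam 1: φ=-90°, α=255°
  cosα=-0.2588 sinα=-0.9659 | (4,3) | tMaxX 1.7773 tMaxY 0.7558 | tΔX 3.8637 tΔY 1.0353
    t=0.7558 [y] (4,2)
    t=1.7773 [x] (3,2)
    t=1.7910 [y] (3,1)
    t=2.8263 [y] (3,0) — stop
  → r_1 = 2.8263
beam 2: φ=0°, α=345°
  cosα=0.9659 sinα=-0.2588 | (4,3) | tMaxX 0.5590 tMaxY 2.8205 | tΔX 1.0353 tΔY 3.8637
    t=0.5590 [x] (5,3)
    t=1.5943 [x] (6,3)
    t=2.6296 [x] (7,3) — stop
  → r_2 = 2.6296
beam 3: φ=90°, α=75°
  cosα=0.2588 sinα=0.9659 | (4,3) | tMaxX 2.0864 tMaxY 0.2795 | tΔX 3.8637 tΔY 1.0353
    t=0.2795 [y] (4,4)
    t=1.3148 [y] (4,5)
    t=2.0864 [x] (5,5)
    t=2.3501 [y] (5,6)
    t=3.3854 [y] (5,7)
    t=4.4206 [y] (5,8)
    t=5.4559 [y] (5,9) — stop
  → r_3 = 5.4559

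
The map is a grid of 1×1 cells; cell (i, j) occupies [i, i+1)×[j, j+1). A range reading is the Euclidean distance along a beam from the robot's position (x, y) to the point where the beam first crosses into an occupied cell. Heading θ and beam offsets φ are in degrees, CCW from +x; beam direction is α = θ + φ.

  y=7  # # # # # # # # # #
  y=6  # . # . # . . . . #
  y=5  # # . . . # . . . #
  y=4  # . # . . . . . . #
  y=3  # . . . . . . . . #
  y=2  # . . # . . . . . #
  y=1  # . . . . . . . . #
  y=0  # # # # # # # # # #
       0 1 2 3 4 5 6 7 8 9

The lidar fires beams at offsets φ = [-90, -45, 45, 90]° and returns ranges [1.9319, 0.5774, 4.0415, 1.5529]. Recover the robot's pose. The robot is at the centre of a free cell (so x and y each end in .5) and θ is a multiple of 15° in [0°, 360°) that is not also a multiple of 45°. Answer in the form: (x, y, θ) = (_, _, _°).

(x, y, θ) = (3.5, 4.5, 195°)

Candidates: 42 free-cell centres × 16 headings = 672 poses. Raycast each; keep the one whose scan matches to 4 dp.
  (8.5, 3.5, 240°): beam 1 = 3.0000 ≠ 1.9319 ✗
  (7.5, 4.5, 60°): beam 1 = 1.7321 ≠ 1.9319 ✗
  (1.5, 6.5, 345°): beam 1 = 0.5176 ≠ 1.9319 ✗
  (7.5, 6.5, 240°): beam 1 = 1.0000 ≠ 1.9319 ✗
  …
  (3.5, 4.5, 195°): r_1=1.9319, r_2=0.5774, r_3=4.0415, r_4=1.5529 — all match ✓
Unique over the lattice → pose = (3.5, 4.5, 195°).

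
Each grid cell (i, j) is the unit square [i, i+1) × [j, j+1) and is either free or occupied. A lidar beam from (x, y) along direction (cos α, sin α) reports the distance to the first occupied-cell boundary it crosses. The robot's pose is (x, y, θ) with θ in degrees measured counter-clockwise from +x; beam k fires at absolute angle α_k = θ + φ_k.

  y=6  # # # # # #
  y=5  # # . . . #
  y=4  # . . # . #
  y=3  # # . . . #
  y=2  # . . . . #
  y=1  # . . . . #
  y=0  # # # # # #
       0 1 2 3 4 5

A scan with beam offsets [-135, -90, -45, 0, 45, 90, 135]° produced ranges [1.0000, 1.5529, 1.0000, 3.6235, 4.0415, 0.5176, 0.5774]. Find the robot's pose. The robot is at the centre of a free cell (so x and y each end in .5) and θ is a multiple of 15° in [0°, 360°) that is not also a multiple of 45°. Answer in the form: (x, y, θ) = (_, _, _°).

(x, y, θ) = (2.5, 4.5, 255°)

The pose lattice has 17·16 = 272 candidates. Test each by forward raycasting.
  (4.5, 4.5, 195°): beam 3 = 0.5774 ≠ 1.0000 ✗
  (3.5, 2.5, 255°): beam 1 = 3.0000 ≠ 1.0000 ✗
  (2.5, 5.5, 240°): beam 1 = 0.5176 ≠ 1.0000 ✗
  (2.5, 3.5, 300°): beam 1 = 0.5176 ≠ 1.0000 ✗
  …
  (2.5, 4.5, 255°): r_1=1.0000, r_2=1.5529, r_3=1.0000, r_4=3.6235, r_5=4.0415, r_6=0.5176, r_7=0.5774 — all match ✓
Unique over the lattice → pose = (2.5, 4.5, 255°).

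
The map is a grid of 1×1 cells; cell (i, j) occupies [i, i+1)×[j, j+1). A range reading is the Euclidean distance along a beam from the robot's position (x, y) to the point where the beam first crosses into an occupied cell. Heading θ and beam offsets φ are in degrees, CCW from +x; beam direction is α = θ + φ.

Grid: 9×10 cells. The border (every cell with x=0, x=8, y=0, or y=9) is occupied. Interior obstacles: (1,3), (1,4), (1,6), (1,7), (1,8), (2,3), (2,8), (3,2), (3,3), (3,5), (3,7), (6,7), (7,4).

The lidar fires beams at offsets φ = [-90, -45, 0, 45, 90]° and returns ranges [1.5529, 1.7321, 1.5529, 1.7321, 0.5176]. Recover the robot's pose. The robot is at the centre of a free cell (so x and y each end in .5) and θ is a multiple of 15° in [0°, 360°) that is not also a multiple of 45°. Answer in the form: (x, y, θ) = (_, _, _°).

(x, y, θ) = (2.5, 2.5, 255°)

The pose lattice has 43·16 = 688 candidates. Test each by forward raycasting.
  (3.5, 6.5, 210°): beam 1 = 0.5774 ≠ 1.5529 ✗
  (3.5, 8.5, 240°): beam 1 = 0.5774 ≠ 1.5529 ✗
  (4.5, 4.5, 60°): beam 1 = 4.0415 ≠ 1.5529 ✗
  …
  (2.5, 2.5, 255°): r_1=1.5529, r_2=1.7321, r_3=1.5529, r_4=1.7321, r_5=0.5176 — all match ✓
Only this pose fits every beam.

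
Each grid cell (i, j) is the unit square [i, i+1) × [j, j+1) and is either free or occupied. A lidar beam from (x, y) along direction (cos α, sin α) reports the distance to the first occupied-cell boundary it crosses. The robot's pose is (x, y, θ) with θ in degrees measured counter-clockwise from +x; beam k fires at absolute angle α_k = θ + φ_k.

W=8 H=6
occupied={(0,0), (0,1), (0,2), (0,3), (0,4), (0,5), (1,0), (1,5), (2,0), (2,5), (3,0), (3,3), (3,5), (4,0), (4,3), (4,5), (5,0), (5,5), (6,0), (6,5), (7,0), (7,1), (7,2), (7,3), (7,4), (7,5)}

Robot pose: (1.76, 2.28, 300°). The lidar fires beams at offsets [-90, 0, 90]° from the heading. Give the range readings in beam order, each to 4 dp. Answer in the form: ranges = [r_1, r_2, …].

beam 1: φ=-90°, α=210°
  cosα=-0.8660 sinα=-0.5000 | (1,2) | tMaxX 0.8776 tMaxY 0.5600 | tΔX 1.1547 tΔY 2.0000
    t=0.5600 [y] (1,1)
    t=0.8776 [x] (0,1) — stop
  → r_1 = 0.8776
beam 2: φ=0°, α=300°
  cosα=0.5000 sinα=-0.8660 | (1,2) | tMaxX 0.4800 tMaxY 0.3233 | tΔX 2.0000 tΔY 1.1547
    t=0.3233 [y] (1,1)
    t=0.4800 [x] (2,1)
    t=1.4780 [y] (2,0) — stop
  → r_2 = 1.4780
beam 3: φ=90°, α=30°
  cosα=0.8660 sinα=0.5000 | (1,2) | tMaxX 0.2771 tMaxY 1.4400 | tΔX 1.1547 tΔY 2.0000
    t=0.2771 [x] (2,2)
    t=1.4318 [x] (3,2)
    t=1.4400 [y] (3,3) — stop
  → r_3 = 1.4400

ranges = [0.8776, 1.4780, 1.4400]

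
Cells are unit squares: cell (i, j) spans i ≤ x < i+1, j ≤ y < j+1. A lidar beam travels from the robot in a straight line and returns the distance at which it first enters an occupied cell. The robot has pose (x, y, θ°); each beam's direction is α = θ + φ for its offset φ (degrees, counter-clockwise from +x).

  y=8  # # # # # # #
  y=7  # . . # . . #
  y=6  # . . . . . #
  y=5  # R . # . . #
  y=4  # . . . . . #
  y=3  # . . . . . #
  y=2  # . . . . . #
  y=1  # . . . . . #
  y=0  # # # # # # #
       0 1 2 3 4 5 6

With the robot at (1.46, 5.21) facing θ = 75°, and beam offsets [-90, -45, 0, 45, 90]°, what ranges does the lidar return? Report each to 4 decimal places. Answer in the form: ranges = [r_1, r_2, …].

beam 1: φ=-90°, α=345°
  dir = (cos 345°, sin 345°) = (0.9659, -0.2588); from cell (1,5)
  next x-line at t=0.5590, next y-line at t=0.8114; Δt_x=1.0353, Δt_y=3.8637
    x: enter (2,5) at t=0.5590
    y: enter (2,4) at t=0.8114
    x: enter (3,4) at t=1.5943
    x: enter (4,4) at t=2.6296
    x: enter (5,4) at t=3.6649
    y: enter (5,3) at t=4.6751
    x: enter (6,3) at t=4.7002 ← occupied
  → r_1 = 4.7002
beam 2: φ=-45°, α=30°
  dir = (cos 30°, sin 30°) = (0.8660, 0.5000); from cell (1,5)
  next x-line at t=0.6235, next y-line at t=1.5800; Δt_x=1.1547, Δt_y=2.0000
    x: enter (2,5) at t=0.6235
    y: enter (2,6) at t=1.5800
    x: enter (3,6) at t=1.7782
    x: enter (4,6) at t=2.9329
    y: enter (4,7) at t=3.5800
    x: enter (5,7) at t=4.0876
    x: enter (6,7) at t=5.2423 ← occupied
  → r_2 = 5.2423
beam 3: φ=0°, α=75°
  dir = (cos 75°, sin 75°) = (0.2588, 0.9659); from cell (1,5)
  next x-line at t=2.0864, next y-line at t=0.8179; Δt_x=3.8637, Δt_y=1.0353
    y: enter (1,6) at t=0.8179
    y: enter (1,7) at t=1.8531
    x: enter (2,7) at t=2.0864
    y: enter (2,8) at t=2.8884 ← occupied
  → r_3 = 2.8884
beam 4: φ=45°, α=120°
  dir = (cos 120°, sin 120°) = (-0.5000, 0.8660); from cell (1,5)
  next x-line at t=0.9200, next y-line at t=0.9122; Δt_x=2.0000, Δt_y=1.1547
    y: enter (1,6) at t=0.9122
    x: enter (0,6) at t=0.9200 ← occupied
  → r_4 = 0.9200
beam 5: φ=90°, α=165°
  dir = (cos 165°, sin 165°) = (-0.9659, 0.2588); from cell (1,5)
  next x-line at t=0.4762, next y-line at t=3.0523; Δt_x=1.0353, Δt_y=3.8637
    x: enter (0,5) at t=0.4762 ← occupied
  → r_5 = 0.4762

ranges = [4.7002, 5.2423, 2.8884, 0.9200, 0.4762]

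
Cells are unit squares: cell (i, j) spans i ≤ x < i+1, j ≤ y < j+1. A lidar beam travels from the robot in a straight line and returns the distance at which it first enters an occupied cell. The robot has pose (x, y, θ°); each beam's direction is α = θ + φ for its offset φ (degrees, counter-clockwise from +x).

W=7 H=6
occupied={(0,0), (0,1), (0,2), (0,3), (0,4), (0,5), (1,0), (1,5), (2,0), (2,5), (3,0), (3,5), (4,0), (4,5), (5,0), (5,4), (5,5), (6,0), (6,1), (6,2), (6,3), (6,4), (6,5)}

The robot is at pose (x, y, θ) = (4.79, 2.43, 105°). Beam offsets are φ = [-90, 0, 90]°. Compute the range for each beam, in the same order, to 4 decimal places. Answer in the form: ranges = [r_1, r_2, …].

beam 1: φ=-90°, α=15°
  direction (0.9659, 0.2588); cell (4,2); t to first gridline: x 0.2174, y 2.2023 (then +1.0353 / +3.8637)
    (5,2) via x @ 0.2174
    (6,2) via x @ 1.2527  # hit
  → r_1 = 1.2527
beam 2: φ=0°, α=105°
  direction (-0.2588, 0.9659); cell (4,2); t to first gridline: x 3.0523, y 0.5901 (then +3.8637 / +1.0353)
    (4,3) via y @ 0.5901
    (4,4) via y @ 1.6254
    (4,5) via y @ 2.6607  # hit
  → r_2 = 2.6607
beam 3: φ=90°, α=195°
  direction (-0.9659, -0.2588); cell (4,2); t to first gridline: x 0.8179, y 1.6614 (then +1.0353 / +3.8637)
    (3,2) via x @ 0.8179
    (3,1) via y @ 1.6614
    (2,1) via x @ 1.8531
    (1,1) via x @ 2.8884
    (0,1) via x @ 3.9237  # hit
  → r_3 = 3.9237

ranges = [1.2527, 2.6607, 3.9237]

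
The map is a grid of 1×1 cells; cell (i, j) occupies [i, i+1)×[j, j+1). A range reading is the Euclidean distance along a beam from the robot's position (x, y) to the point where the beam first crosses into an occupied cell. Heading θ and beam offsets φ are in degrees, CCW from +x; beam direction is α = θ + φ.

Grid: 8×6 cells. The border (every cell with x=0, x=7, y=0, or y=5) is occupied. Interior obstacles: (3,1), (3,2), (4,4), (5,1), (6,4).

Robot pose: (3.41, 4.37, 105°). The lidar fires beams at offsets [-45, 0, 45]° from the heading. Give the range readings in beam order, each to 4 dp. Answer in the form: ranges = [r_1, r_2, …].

ranges = [0.7275, 0.6522, 1.2600]

beam 1: φ=-45°, α=60°
  d=(0.5000,0.8660)  start (3,4)  tX=1.1800 tY=0.7275  stride 1/|dx|=2.0000 1/|dy|=1.1547
    cross y-line → (3,5), t=0.7275 (wall)
  → r_1 = 0.7275
beam 2: φ=0°, α=105°
  d=(-0.2588,0.9659)  start (3,4)  tX=1.5841 tY=0.6522  stride 1/|dx|=3.8637 1/|dy|=1.0353
    cross y-line → (3,5), t=0.6522 (wall)
  → r_2 = 0.6522
beam 3: φ=45°, α=150°
  d=(-0.8660,0.5000)  start (3,4)  tX=0.4734 tY=1.2600  stride 1/|dx|=1.1547 1/|dy|=2.0000
    cross x-line → (2,4), t=0.4734
    cross y-line → (2,5), t=1.2600 (wall)
  → r_3 = 1.2600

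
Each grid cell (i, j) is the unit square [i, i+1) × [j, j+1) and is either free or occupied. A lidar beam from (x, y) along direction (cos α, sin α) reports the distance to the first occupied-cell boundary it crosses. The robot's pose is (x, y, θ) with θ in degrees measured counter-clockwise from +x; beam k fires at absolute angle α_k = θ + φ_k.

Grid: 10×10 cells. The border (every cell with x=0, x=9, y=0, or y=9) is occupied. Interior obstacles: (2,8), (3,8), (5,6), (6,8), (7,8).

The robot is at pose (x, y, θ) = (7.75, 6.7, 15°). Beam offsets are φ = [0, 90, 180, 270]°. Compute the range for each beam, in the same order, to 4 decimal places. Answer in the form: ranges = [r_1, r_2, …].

beam 1: φ=0°, α=15°
  direction (0.9659, 0.2588); cell (7,6); t to first gridline: x 0.2588, y 1.1591 (then +1.0353 / +3.8637)
    (8,6) via x @ 0.2588
    (8,7) via y @ 1.1591
    (9,7) via x @ 1.2941  # hit
  → r_1 = 1.2941
beam 2: φ=90°, α=105°
  direction (-0.2588, 0.9659); cell (7,6); t to first gridline: x 2.8978, y 0.3106 (then +3.8637 / +1.0353)
    (7,7) via y @ 0.3106
    (7,8) via y @ 1.3459  # hit
  → r_2 = 1.3459
beam 3: φ=180°, α=195°
  direction (-0.9659, -0.2588); cell (7,6); t to first gridline: x 0.7765, y 2.7046 (then +1.0353 / +3.8637)
    (6,6) via x @ 0.7765
    (5,6) via x @ 1.8117  # hit
  → r_3 = 1.8117
beam 4: φ=270°, α=285°
  direction (0.2588, -0.9659); cell (7,6); t to first gridline: x 0.9659, y 0.7247 (then +3.8637 / +1.0353)
    (7,5) via y @ 0.7247
    (8,5) via x @ 0.9659
    (8,4) via y @ 1.7600
    (8,3) via y @ 2.7952
    (8,2) via y @ 3.8305
    (9,2) via x @ 4.8296  # hit
  → r_4 = 4.8296

ranges = [1.2941, 1.3459, 1.8117, 4.8296]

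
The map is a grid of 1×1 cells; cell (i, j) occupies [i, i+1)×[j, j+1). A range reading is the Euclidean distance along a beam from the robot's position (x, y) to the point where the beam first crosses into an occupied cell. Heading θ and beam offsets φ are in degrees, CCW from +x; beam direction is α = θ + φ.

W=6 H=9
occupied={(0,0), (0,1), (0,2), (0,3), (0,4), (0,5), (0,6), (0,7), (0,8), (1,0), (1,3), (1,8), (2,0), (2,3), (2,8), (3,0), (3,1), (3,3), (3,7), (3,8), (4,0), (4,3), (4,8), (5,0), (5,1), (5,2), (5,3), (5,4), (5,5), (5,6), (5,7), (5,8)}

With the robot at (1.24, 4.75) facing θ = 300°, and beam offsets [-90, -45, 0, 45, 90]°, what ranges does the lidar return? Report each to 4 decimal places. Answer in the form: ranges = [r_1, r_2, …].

beam 1: φ=-90°, α=210°
  d=(-0.8660,-0.5000)  start (1,4)  tX=0.2771 tY=1.5000  stride 1/|dx|=1.1547 1/|dy|=2.0000
    cross x-line → (0,4), t=0.2771 (wall)
  → r_1 = 0.2771
beam 2: φ=-45°, α=255°
  d=(-0.2588,-0.9659)  start (1,4)  tX=0.9273 tY=0.7765  stride 1/|dx|=3.8637 1/|dy|=1.0353
    cross y-line → (1,3), t=0.7765 (wall)
  → r_2 = 0.7765
beam 3: φ=0°, α=300°
  d=(0.5000,-0.8660)  start (1,4)  tX=1.5200 tY=0.8660  stride 1/|dx|=2.0000 1/|dy|=1.1547
    cross y-line → (1,3), t=0.8660 (wall)
  → r_3 = 0.8660
beam 4: φ=45°, α=345°
  d=(0.9659,-0.2588)  start (1,4)  tX=0.7868 tY=2.8978  stride 1/|dx|=1.0353 1/|dy|=3.8637
    cross x-line → (2,4), t=0.7868
    cross x-line → (3,4), t=1.8221
    cross x-line → (4,4), t=2.8574
    cross y-line → (4,3), t=2.8978 (wall)
  → r_4 = 2.8978
beam 5: φ=90°, α=30°
  d=(0.8660,0.5000)  start (1,4)  tX=0.8776 tY=0.5000  stride 1/|dx|=1.1547 1/|dy|=2.0000
    cross y-line → (1,5), t=0.5000
    cross x-line → (2,5), t=0.8776
    cross x-line → (3,5), t=2.0323
    cross y-line → (3,6), t=2.5000
    cross x-line → (4,6), t=3.1870
    cross x-line → (5,6), t=4.3417 (wall)
  → r_5 = 4.3417

ranges = [0.2771, 0.7765, 0.8660, 2.8978, 4.3417]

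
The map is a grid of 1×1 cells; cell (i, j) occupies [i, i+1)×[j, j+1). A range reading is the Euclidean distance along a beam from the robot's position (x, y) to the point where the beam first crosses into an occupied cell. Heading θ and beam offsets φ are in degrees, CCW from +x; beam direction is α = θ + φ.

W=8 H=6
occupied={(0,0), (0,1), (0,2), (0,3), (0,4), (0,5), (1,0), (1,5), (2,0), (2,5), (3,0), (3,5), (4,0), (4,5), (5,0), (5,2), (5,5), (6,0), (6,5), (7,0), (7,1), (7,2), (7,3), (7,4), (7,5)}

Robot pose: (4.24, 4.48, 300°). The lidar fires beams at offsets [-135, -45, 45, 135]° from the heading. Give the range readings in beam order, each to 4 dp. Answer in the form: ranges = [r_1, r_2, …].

beam 1: φ=-135°, α=165°
  direction (-0.9659, 0.2588); cell (4,4); t to first gridline: x 0.2485, y 2.0091 (then +1.0353 / +3.8637)
    (3,4) via x @ 0.2485
    (2,4) via x @ 1.2837
    (2,5) via y @ 2.0091  # hit
  → r_1 = 2.0091
beam 2: φ=-45°, α=255°
  direction (-0.2588, -0.9659); cell (4,4); t to first gridline: x 0.9273, y 0.4969 (then +3.8637 / +1.0353)
    (4,3) via y @ 0.4969
    (3,3) via x @ 0.9273
    (3,2) via y @ 1.5322
    (3,1) via y @ 2.5675
    (3,0) via y @ 3.6028  # hit
  → r_2 = 3.6028
beam 3: φ=45°, α=345°
  direction (0.9659, -0.2588); cell (4,4); t to first gridline: x 0.7868, y 1.8546 (then +1.0353 / +3.8637)
    (5,4) via x @ 0.7868
    (6,4) via x @ 1.8221
    (6,3) via y @ 1.8546
    (7,3) via x @ 2.8574  # hit
  → r_3 = 2.8574
beam 4: φ=135°, α=75°
  direction (0.2588, 0.9659); cell (4,4); t to first gridline: x 2.9364, y 0.5383 (then +3.8637 / +1.0353)
    (4,5) via y @ 0.5383  # hit
  → r_4 = 0.5383

ranges = [2.0091, 3.6028, 2.8574, 0.5383]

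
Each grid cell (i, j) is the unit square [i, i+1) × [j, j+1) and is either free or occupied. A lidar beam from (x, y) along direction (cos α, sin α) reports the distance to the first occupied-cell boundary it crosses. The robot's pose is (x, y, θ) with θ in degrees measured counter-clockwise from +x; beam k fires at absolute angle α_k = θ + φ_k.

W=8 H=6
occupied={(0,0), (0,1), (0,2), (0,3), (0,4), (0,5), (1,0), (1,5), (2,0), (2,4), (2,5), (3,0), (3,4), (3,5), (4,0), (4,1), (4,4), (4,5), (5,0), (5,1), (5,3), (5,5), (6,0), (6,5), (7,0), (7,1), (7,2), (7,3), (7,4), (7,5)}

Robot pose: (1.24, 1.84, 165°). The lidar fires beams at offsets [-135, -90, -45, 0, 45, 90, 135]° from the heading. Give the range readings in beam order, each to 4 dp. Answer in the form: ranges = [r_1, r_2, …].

ranges = [4.3200, 2.9364, 0.4800, 0.2485, 0.2771, 0.8696, 0.9699]

beam 1: φ=-135°, α=30°
  direction (0.8660, 0.5000); cell (1,1); t to first gridline: x 0.8776, y 0.3200 (then +1.1547 / +2.0000)
    (1,2) via y @ 0.3200
    (2,2) via x @ 0.8776
    (3,2) via x @ 2.0323
    (3,3) via y @ 2.3200
    (4,3) via x @ 3.1870
    (4,4) via y @ 4.3200  # hit
  → r_1 = 4.3200
beam 2: φ=-90°, α=75°
  direction (0.2588, 0.9659); cell (1,1); t to first gridline: x 2.9364, y 0.1656 (then +3.8637 / +1.0353)
    (1,2) via y @ 0.1656
    (1,3) via y @ 1.2009
    (1,4) via y @ 2.2362
    (2,4) via x @ 2.9364  # hit
  → r_2 = 2.9364
beam 3: φ=-45°, α=120°
  direction (-0.5000, 0.8660); cell (1,1); t to first gridline: x 0.4800, y 0.1848 (then +2.0000 / +1.1547)
    (1,2) via y @ 0.1848
    (0,2) via x @ 0.4800  # hit
  → r_3 = 0.4800
beam 4: φ=0°, α=165°
  direction (-0.9659, 0.2588); cell (1,1); t to first gridline: x 0.2485, y 0.6182 (then +1.0353 / +3.8637)
    (0,1) via x @ 0.2485  # hit
  → r_4 = 0.2485
beam 5: φ=45°, α=210°
  direction (-0.8660, -0.5000); cell (1,1); t to first gridline: x 0.2771, y 1.6800 (then +1.1547 / +2.0000)
    (0,1) via x @ 0.2771  # hit
  → r_5 = 0.2771
beam 6: φ=90°, α=255°
  direction (-0.2588, -0.9659); cell (1,1); t to first gridline: x 0.9273, y 0.8696 (then +3.8637 / +1.0353)
    (1,0) via y @ 0.8696  # hit
  → r_6 = 0.8696
beam 7: φ=135°, α=300°
  direction (0.5000, -0.8660); cell (1,1); t to first gridline: x 1.5200, y 0.9699 (then +2.0000 / +1.1547)
    (1,0) via y @ 0.9699  # hit
  → r_7 = 0.9699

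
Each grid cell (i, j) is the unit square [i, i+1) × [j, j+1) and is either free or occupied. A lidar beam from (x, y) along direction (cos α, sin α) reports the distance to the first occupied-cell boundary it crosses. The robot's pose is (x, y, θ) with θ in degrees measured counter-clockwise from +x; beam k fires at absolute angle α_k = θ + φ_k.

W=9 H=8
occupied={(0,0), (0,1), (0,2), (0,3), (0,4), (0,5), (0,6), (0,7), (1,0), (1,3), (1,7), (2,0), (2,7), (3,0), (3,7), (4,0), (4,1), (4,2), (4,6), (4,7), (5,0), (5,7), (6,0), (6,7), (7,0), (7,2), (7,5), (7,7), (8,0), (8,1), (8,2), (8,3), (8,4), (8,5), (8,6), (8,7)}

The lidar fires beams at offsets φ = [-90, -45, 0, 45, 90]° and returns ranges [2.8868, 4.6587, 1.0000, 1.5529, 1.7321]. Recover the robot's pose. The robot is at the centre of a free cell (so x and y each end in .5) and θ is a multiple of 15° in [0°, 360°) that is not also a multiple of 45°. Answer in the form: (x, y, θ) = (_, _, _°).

(x, y, θ) = (3.5, 5.5, 30°)

Candidates: 36 free-cell centres × 16 headings = 576 poses. Raycast each; keep the one whose scan matches to 4 dp.
  (6.5, 1.5, 285°): beam 1 = 1.5529 ≠ 2.8868 ✗
  (5.5, 1.5, 120°): beam 1 = 1.7321 ≠ 2.8868 ✗
  (4.5, 5.5, 105°): beam 1 = 3.6235 ≠ 2.8868 ✗
  (2.5, 4.5, 240°): beam 1 = 1.7321 ≠ 2.8868 ✗
  (5.5, 3.5, 60°): beam 1 = 1.7321 ≠ 2.8868 ✗
  …
  (3.5, 5.5, 30°): r_1=2.8868, r_2=4.6587, r_3=1.0000, r_4=1.5529, r_5=1.7321 — all match ✓
No second candidate reproduces the full scan.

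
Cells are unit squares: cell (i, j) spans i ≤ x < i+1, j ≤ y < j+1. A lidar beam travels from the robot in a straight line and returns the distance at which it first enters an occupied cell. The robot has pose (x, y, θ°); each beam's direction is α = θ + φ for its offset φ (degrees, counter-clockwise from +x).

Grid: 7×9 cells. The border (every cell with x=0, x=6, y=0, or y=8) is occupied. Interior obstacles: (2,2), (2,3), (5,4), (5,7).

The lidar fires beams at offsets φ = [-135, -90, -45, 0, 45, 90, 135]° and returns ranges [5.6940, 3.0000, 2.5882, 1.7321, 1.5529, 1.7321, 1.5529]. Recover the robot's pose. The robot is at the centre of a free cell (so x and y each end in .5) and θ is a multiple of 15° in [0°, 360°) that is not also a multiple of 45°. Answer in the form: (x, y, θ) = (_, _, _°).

The pose lattice has 31·16 = 496 candidates. Test each by forward raycasting.
  (5.5, 3.5, 15°): beam 1 = 2.8868 ≠ 5.6940 ✗
  (5.5, 2.5, 60°): beam 1 = 1.5529 ≠ 5.6940 ✗
  (4.5, 1.5, 15°): beam 1 = 0.5774 ≠ 5.6940 ✗
  (1.5, 1.5, 75°): beam 1 = 0.5774 ≠ 5.6940 ✗
  …
  (2.5, 6.5, 60°): r_1=5.6940, r_2=3.0000, r_3=2.5882, r_4=1.7321, r_5=1.5529, r_6=1.7321, r_7=1.5529 — all match ✓
No second candidate reproduces the full scan.

(x, y, θ) = (2.5, 6.5, 60°)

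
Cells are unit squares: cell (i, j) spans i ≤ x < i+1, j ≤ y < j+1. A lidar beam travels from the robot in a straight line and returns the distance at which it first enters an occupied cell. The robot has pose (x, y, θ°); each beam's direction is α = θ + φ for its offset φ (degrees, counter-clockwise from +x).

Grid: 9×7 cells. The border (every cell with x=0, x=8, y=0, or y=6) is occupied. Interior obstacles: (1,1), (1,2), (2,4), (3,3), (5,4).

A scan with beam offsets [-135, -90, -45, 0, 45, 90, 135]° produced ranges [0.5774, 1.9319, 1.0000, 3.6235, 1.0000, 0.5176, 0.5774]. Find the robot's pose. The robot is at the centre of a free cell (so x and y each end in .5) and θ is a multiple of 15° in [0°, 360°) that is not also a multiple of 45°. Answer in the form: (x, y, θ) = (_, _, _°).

(x, y, θ) = (1.5, 5.5, 345°)

The pose lattice has 30·16 = 480 candidates. Test each by forward raycasting.
  (6.5, 5.5, 345°): beam 1 = 1.0000 ≠ 0.5774 ✗
  (5.5, 1.5, 15°): beam 2 = 0.5176 ≠ 1.9319 ✗
  (6.5, 5.5, 30°): beam 1 = 4.6587 ≠ 0.5774 ✗
  (4.5, 2.5, 285°): beam 1 = 1.0000 ≠ 0.5774 ✗
  (6.5, 4.5, 120°): beam 1 = 1.5529 ≠ 0.5774 ✗
  …
  (1.5, 5.5, 345°): r_1=0.5774, r_2=1.9319, r_3=1.0000, r_4=3.6235, r_5=1.0000, r_6=0.5176, r_7=0.5774 — all match ✓
Only this pose fits every beam.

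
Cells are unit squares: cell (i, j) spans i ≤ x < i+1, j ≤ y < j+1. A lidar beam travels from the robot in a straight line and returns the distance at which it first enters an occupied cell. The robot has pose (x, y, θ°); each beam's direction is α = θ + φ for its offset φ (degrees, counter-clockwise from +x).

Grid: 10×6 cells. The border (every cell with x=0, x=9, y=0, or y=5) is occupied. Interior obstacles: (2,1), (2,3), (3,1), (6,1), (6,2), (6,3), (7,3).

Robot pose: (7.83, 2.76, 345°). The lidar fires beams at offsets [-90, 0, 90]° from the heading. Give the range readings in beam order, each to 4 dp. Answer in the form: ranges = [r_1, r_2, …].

beam 1: φ=-90°, α=255°
  cosα=-0.2588 sinα=-0.9659 | (7,2) | tMaxX 3.2069 tMaxY 0.7868 | tΔX 3.8637 tΔY 1.0353
    t=0.7868 [y] (7,1)
    t=1.8221 [y] (7,0) — stop
  → r_1 = 1.8221
beam 2: φ=0°, α=345°
  cosα=0.9659 sinα=-0.2588 | (7,2) | tMaxX 0.1760 tMaxY 2.9364 | tΔX 1.0353 tΔY 3.8637
    t=0.1760 [x] (8,2)
    t=1.2113 [x] (9,2) — stop
  → r_2 = 1.2113
beam 3: φ=90°, α=75°
  cosα=0.2588 sinα=0.9659 | (7,2) | tMaxX 0.6568 tMaxY 0.2485 | tΔX 3.8637 tΔY 1.0353
    t=0.2485 [y] (7,3) — stop
  → r_3 = 0.2485

ranges = [1.8221, 1.2113, 0.2485]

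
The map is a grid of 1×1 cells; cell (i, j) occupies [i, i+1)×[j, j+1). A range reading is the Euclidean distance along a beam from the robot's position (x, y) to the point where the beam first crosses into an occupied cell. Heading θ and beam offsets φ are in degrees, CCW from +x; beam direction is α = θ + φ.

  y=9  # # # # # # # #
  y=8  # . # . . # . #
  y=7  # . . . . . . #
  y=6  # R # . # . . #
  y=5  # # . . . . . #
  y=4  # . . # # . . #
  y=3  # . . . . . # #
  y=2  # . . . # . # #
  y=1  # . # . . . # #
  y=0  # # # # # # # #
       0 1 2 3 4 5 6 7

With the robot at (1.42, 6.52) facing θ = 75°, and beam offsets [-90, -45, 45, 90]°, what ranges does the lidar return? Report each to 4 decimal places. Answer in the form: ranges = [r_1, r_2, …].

ranges = [0.6005, 0.6697, 0.8400, 0.4348]

beam 1: φ=-90°, α=345°
  dir = (cos 345°, sin 345°) = (0.9659, -0.2588); from cell (1,6)
  next x-line at t=0.6005, next y-line at t=2.0091; Δt_x=1.0353, Δt_y=3.8637
    x: enter (2,6) at t=0.6005 ← occupied
  → r_1 = 0.6005
beam 2: φ=-45°, α=30°
  dir = (cos 30°, sin 30°) = (0.8660, 0.5000); from cell (1,6)
  next x-line at t=0.6697, next y-line at t=0.9600; Δt_x=1.1547, Δt_y=2.0000
    x: enter (2,6) at t=0.6697 ← occupied
  → r_2 = 0.6697
beam 3: φ=45°, α=120°
  dir = (cos 120°, sin 120°) = (-0.5000, 0.8660); from cell (1,6)
  next x-line at t=0.8400, next y-line at t=0.5543; Δt_x=2.0000, Δt_y=1.1547
    y: enter (1,7) at t=0.5543
    x: enter (0,7) at t=0.8400 ← occupied
  → r_3 = 0.8400
beam 4: φ=90°, α=165°
  dir = (cos 165°, sin 165°) = (-0.9659, 0.2588); from cell (1,6)
  next x-line at t=0.4348, next y-line at t=1.8546; Δt_x=1.0353, Δt_y=3.8637
    x: enter (0,6) at t=0.4348 ← occupied
  → r_4 = 0.4348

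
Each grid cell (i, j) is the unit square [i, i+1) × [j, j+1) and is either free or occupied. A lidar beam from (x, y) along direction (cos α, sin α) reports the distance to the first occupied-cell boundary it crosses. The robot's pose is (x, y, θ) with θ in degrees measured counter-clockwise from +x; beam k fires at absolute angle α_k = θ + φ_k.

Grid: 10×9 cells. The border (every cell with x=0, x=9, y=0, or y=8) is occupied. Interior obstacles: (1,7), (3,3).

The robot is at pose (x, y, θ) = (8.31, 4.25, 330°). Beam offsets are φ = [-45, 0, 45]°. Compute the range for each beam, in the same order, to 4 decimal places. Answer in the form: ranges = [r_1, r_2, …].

beam 1: φ=-45°, α=285°
  dir = (cos 285°, sin 285°) = (0.2588, -0.9659); from cell (8,4)
  next x-line at t=2.6660, next y-line at t=0.2588; Δt_x=3.8637, Δt_y=1.0353
    y: enter (8,3) at t=0.2588
    y: enter (8,2) at t=1.2941
    y: enter (8,1) at t=2.3294
    x: enter (9,1) at t=2.6660 ← occupied
  → r_1 = 2.6660
beam 2: φ=0°, α=330°
  dir = (cos 330°, sin 330°) = (0.8660, -0.5000); from cell (8,4)
  next x-line at t=0.7967, next y-line at t=0.5000; Δt_x=1.1547, Δt_y=2.0000
    y: enter (8,3) at t=0.5000
    x: enter (9,3) at t=0.7967 ← occupied
  → r_2 = 0.7967
beam 3: φ=45°, α=15°
  dir = (cos 15°, sin 15°) = (0.9659, 0.2588); from cell (8,4)
  next x-line at t=0.7143, next y-line at t=2.8978; Δt_x=1.0353, Δt_y=3.8637
    x: enter (9,4) at t=0.7143 ← occupied
  → r_3 = 0.7143

ranges = [2.6660, 0.7967, 0.7143]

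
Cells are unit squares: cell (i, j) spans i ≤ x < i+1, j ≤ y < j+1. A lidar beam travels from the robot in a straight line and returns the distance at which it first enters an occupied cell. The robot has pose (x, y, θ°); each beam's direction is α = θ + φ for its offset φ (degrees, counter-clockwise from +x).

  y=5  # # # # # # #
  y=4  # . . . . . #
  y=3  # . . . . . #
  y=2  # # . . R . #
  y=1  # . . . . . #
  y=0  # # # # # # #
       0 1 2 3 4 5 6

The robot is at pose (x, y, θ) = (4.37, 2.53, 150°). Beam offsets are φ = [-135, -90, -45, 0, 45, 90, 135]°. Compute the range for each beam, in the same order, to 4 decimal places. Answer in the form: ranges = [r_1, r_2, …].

ranges = [1.6875, 2.8521, 2.5571, 3.8913, 3.4889, 1.7667, 1.5840]

beam 1: φ=-135°, α=15°
  dir = (cos 15°, sin 15°) = (0.9659, 0.2588); from cell (4,2)
  next x-line at t=0.6522, next y-line at t=1.8159; Δt_x=1.0353, Δt_y=3.8637
    x: enter (5,2) at t=0.6522
    x: enter (6,2) at t=1.6875 ← occupied
  → r_1 = 1.6875
beam 2: φ=-90°, α=60°
  dir = (cos 60°, sin 60°) = (0.5000, 0.8660); from cell (4,2)
  next x-line at t=1.2600, next y-line at t=0.5427; Δt_x=2.0000, Δt_y=1.1547
    y: enter (4,3) at t=0.5427
    x: enter (5,3) at t=1.2600
    y: enter (5,4) at t=1.6974
    y: enter (5,5) at t=2.8521 ← occupied
  → r_2 = 2.8521
beam 3: φ=-45°, α=105°
  dir = (cos 105°, sin 105°) = (-0.2588, 0.9659); from cell (4,2)
  next x-line at t=1.4296, next y-line at t=0.4866; Δt_x=3.8637, Δt_y=1.0353
    y: enter (4,3) at t=0.4866
    x: enter (3,3) at t=1.4296
    y: enter (3,4) at t=1.5219
    y: enter (3,5) at t=2.5571 ← occupied
  → r_3 = 2.5571
beam 4: φ=0°, α=150°
  dir = (cos 150°, sin 150°) = (-0.8660, 0.5000); from cell (4,2)
  next x-line at t=0.4272, next y-line at t=0.9400; Δt_x=1.1547, Δt_y=2.0000
    x: enter (3,2) at t=0.4272
    y: enter (3,3) at t=0.9400
    x: enter (2,3) at t=1.5819
    x: enter (1,3) at t=2.7366
    y: enter (1,4) at t=2.9400
    x: enter (0,4) at t=3.8913 ← occupied
  → r_4 = 3.8913
beam 5: φ=45°, α=195°
  dir = (cos 195°, sin 195°) = (-0.9659, -0.2588); from cell (4,2)
  next x-line at t=0.3831, next y-line at t=2.0478; Δt_x=1.0353, Δt_y=3.8637
    x: enter (3,2) at t=0.3831
    x: enter (2,2) at t=1.4183
    y: enter (2,1) at t=2.0478
    x: enter (1,1) at t=2.4536
    x: enter (0,1) at t=3.4889 ← occupied
  → r_5 = 3.4889
beam 6: φ=90°, α=240°
  dir = (cos 240°, sin 240°) = (-0.5000, -0.8660); from cell (4,2)
  next x-line at t=0.7400, next y-line at t=0.6120; Δt_x=2.0000, Δt_y=1.1547
    y: enter (4,1) at t=0.6120
    x: enter (3,1) at t=0.7400
    y: enter (3,0) at t=1.7667 ← occupied
  → r_6 = 1.7667
beam 7: φ=135°, α=285°
  dir = (cos 285°, sin 285°) = (0.2588, -0.9659); from cell (4,2)
  next x-line at t=2.4341, next y-line at t=0.5487; Δt_x=3.8637, Δt_y=1.0353
    y: enter (4,1) at t=0.5487
    y: enter (4,0) at t=1.5840 ← occupied
  → r_7 = 1.5840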